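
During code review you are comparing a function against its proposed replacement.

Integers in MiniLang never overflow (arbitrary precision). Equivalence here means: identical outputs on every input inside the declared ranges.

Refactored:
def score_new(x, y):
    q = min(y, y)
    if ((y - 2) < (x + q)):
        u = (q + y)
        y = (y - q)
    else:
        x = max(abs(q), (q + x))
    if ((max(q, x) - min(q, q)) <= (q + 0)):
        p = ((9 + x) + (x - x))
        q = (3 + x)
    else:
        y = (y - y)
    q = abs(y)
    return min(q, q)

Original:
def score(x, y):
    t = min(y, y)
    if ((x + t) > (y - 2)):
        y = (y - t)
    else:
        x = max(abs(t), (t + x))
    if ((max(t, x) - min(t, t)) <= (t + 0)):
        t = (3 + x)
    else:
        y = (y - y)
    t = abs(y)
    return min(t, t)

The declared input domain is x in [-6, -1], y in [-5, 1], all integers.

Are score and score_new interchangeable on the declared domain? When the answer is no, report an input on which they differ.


This is a faithful refactor — statement counts differ, and local variable names differ, and arithmetic usage differs, and constant usage differs, and comparison usage differs, but the computed results match everywhere.
One worked example (x=-5, y=-4) — score: t becomes -4; next ((x + t) > (y - 2)) evaluates to false; next x becomes 4; next ((max(t, x) - min(t, t)) <= (t + 0)) evaluates to false; next y becomes 0; next t becomes 0; next final value 0; score_new: q becomes -4; next ((y - 2) < (x + q)) evaluates to false; next x becomes 4; next ((max(q, x) - min(q, q)) <= (q + 0)) evaluates to false; next y becomes 0; next q becomes 0; next final value 0; agreement on 0.
Checked all 42 inputs in the declared domain: the outputs agree on every one.
verdict: equivalent


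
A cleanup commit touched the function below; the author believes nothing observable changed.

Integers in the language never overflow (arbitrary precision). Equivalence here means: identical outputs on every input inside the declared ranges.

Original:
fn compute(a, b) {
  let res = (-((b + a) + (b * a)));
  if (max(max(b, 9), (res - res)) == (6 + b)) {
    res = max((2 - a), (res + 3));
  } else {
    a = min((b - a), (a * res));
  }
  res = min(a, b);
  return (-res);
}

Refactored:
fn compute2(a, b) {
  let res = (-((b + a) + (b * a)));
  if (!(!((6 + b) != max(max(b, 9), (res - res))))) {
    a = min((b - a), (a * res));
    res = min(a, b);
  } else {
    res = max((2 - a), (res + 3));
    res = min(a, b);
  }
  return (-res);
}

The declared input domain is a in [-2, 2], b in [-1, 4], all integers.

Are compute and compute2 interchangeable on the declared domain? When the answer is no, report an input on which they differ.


Reading the diff, among the changes: comparison usage differs; also min/max/abs usage differs; also boolean connective usage differs; also statement counts differ.
As a probe, take a=2, b=-1: compute runs res becomes 1; next (max(max(b, 9), (res - res)) == (6 + b)) evaluates to false; next a becomes -3; next res becomes -3; next final value 3; compute2 runs res becomes 1; next (!(!((6 + b) != max(max(b, 9), (res - res))))) evaluates to true; next a becomes -3; next res becomes -3; next final value 3; both end at 3.
Sweeping the whole domain (30 inputs) finds no disagreement.
verdict: equivalent


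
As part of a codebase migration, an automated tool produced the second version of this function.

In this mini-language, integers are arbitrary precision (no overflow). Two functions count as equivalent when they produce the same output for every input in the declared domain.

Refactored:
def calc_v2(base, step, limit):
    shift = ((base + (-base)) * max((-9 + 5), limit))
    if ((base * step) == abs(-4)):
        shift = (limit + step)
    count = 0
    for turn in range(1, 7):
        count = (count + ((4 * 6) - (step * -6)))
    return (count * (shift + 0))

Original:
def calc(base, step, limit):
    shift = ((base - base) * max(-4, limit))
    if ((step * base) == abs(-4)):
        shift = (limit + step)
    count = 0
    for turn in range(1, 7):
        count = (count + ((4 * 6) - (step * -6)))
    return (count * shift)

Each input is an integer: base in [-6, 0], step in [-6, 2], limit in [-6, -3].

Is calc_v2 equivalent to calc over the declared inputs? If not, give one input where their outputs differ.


Reading the diff, among the changes: arithmetic usage differs, constant usage differs.
One worked example (base=-5, step=-4, limit=-3) — calc: shift = 0; ((step * base) == abs(-4)) -> false; count = 0; [turn=1]; count = 0; [turn=2]; count = 0; [turn=3]; count = 0; [turn=4]; count = 0; [turn=5]; count = 0; [turn=6]; count = 0; return 0; calc_v2: shift = 0; ((base * step) == abs(-4)) -> false; count = 0; [turn=1]; count = 0; [turn=2]; count = 0; [turn=3]; count = 0; [turn=4]; count = 0; [turn=5]; count = 0; [turn=6]; count = 0; return 0; agreement on 0.
Across all 252 domain points the two functions coincide.
verdict: equivalent


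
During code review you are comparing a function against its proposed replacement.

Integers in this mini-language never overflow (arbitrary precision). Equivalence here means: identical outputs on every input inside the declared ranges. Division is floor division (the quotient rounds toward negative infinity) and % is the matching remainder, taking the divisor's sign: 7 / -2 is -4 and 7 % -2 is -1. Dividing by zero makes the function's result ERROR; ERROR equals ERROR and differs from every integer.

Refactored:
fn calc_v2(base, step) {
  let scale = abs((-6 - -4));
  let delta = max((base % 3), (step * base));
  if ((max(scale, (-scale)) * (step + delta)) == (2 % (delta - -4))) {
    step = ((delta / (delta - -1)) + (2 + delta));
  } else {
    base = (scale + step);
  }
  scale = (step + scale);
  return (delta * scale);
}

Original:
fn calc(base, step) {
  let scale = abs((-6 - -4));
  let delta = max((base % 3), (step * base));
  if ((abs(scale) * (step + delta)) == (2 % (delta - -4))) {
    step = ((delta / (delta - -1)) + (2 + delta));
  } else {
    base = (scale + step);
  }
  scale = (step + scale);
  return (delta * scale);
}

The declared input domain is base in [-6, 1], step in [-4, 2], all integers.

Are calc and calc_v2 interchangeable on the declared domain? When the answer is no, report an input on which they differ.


Although min/max/abs usage differs, 56/56 inputs agree.
verdict: equivalent


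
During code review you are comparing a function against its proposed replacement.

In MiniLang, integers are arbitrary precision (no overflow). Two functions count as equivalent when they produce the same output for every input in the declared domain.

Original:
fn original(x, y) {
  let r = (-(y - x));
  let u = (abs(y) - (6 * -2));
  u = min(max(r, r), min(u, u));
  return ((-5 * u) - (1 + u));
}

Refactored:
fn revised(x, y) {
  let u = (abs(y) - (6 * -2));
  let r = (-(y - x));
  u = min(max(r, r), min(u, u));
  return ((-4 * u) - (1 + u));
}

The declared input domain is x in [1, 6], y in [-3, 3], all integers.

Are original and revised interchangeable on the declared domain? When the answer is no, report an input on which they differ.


At x=1, y=-3: original gives -25, revised gives -21.
verdict: not equivalent; witness: x=1, y=-3


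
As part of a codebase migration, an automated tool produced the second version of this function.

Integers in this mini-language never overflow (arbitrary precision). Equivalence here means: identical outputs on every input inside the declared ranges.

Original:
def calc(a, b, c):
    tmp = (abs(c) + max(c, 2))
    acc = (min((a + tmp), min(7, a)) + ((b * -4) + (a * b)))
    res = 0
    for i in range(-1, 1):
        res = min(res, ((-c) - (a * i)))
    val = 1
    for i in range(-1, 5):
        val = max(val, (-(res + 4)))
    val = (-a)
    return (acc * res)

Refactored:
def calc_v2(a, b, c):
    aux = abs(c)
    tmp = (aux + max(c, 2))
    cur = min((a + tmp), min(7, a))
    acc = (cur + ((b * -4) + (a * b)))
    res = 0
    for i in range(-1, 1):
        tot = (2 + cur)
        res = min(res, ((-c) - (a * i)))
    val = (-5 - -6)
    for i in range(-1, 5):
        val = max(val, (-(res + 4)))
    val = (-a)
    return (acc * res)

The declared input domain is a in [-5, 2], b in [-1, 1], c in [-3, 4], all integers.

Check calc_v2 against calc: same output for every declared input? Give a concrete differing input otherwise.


Behavior is preserved: although local variable names differ, plus constant usage differs, plus arithmetic usage differs, plus statement counts differ, the outputs never diverge.
Spot check at a=-5, b=-1, c=-1 — calc: tmp becomes 3; next acc becomes 4; next res becomes 0; next at i=-1:; next res becomes -4; next at i=0:; next res becomes -4; next val becomes 1; next at i=-1:; next val becomes 1; next at i=0:; next val becomes 1; next at i=1:; next val becomes 1; next at i=2:; next val becomes 1; next at i=3:; next val becomes 1; next at i=4:; next val becomes 1; next val becomes 5; next final value -16. calc_v2: aux becomes 1; next tmp becomes 3; next cur becomes -5; next acc becomes 4; next res becomes 0; next at i=-1:; next tot becomes -3; next res becomes -4; next at i=0:; next tot becomes -3; next res becomes -4; next val becomes 1; next at i=-1:; next val becomes 1; next at i=0:; next val becomes 1; next at i=1:; next val becomes 1; next at i=2:; next val becomes 1; next at i=3:; next val becomes 1; next at i=4:; next val becomes 1; next val becomes 5; next final value -16. Both give -16.
An exhaustive pass over the 192 declared inputs shows identical outputs.
verdict: equivalent


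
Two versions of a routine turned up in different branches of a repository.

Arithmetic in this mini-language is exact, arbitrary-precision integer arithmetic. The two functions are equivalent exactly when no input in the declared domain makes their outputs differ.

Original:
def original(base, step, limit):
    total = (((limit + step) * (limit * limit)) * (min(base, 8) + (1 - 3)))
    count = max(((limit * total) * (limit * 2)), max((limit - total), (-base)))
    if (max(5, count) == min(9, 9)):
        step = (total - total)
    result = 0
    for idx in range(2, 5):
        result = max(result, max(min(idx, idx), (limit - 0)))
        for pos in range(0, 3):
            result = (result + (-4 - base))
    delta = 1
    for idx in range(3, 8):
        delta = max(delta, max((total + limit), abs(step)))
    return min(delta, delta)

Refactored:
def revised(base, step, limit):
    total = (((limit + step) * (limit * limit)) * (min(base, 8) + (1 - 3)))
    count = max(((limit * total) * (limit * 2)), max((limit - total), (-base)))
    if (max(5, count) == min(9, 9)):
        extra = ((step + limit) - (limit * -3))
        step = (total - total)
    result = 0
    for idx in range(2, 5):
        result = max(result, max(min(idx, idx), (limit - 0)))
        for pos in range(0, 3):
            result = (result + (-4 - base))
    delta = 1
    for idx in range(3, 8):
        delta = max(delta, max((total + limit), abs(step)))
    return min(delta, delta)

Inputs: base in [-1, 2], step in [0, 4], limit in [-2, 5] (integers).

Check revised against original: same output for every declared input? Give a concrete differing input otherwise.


Although local variable names differ; and statement counts differ; and constant usage differs; and arithmetic usage differs, 160/160 inputs agree.
verdict: equivalent


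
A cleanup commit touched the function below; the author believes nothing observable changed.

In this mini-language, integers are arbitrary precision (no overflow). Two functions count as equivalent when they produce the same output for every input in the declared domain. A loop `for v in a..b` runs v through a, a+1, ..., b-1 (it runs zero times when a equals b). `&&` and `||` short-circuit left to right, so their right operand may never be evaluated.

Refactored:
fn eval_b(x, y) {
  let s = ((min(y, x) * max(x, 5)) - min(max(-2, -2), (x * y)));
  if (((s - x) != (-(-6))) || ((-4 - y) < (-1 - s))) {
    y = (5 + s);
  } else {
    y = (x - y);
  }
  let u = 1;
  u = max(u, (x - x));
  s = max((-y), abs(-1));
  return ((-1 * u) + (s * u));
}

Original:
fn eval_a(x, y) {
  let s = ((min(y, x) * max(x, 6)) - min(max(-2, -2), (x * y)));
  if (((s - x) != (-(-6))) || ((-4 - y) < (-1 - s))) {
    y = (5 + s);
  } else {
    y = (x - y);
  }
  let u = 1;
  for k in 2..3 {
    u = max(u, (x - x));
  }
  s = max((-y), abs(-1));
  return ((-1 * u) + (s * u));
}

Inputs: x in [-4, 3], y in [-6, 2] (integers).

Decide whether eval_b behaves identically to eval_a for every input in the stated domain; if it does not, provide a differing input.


Input x=-4, y=-6: 28 from eval_a versus 22 from eval_b.
verdict: not equivalent; witness: x=-4, y=-6


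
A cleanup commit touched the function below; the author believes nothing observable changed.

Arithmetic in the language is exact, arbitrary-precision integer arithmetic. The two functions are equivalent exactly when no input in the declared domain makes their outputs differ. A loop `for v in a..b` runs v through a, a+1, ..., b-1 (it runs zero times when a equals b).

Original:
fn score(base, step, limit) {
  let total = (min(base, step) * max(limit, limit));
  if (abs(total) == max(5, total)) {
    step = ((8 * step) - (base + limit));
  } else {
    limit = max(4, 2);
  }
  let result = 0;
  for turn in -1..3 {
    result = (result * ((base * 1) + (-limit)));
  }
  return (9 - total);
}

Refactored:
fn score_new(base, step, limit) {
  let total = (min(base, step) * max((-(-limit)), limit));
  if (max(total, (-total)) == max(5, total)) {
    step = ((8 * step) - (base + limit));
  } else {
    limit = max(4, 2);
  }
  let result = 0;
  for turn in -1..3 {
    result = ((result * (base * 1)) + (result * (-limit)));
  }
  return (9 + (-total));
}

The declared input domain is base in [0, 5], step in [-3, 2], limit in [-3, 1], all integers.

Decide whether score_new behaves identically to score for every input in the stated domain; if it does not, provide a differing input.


Comparing the listings, the differences include: min/max/abs usage differs; arithmetic usage differs.
Spot check at base=4, step=1, limit=-2 — score: total=-2, then (abs(total) == max(5, total)) is false, then limit=4, then result=0, then (turn=-1), then result=0, then (turn=0), then result=0, then (turn=1), then result=0, then (turn=2), then result=0, then returns 11. score_new: total=-2, then (max(total, (-total)) == max(5, total)) is false, then limit=4, then result=0, then (turn=-1), then result=0, then (turn=0), then result=0, then (turn=1), then result=0, then (turn=2), then result=0, then returns 11. Both give 11.
Across all 180 domain points the two functions coincide.
verdict: equivalent


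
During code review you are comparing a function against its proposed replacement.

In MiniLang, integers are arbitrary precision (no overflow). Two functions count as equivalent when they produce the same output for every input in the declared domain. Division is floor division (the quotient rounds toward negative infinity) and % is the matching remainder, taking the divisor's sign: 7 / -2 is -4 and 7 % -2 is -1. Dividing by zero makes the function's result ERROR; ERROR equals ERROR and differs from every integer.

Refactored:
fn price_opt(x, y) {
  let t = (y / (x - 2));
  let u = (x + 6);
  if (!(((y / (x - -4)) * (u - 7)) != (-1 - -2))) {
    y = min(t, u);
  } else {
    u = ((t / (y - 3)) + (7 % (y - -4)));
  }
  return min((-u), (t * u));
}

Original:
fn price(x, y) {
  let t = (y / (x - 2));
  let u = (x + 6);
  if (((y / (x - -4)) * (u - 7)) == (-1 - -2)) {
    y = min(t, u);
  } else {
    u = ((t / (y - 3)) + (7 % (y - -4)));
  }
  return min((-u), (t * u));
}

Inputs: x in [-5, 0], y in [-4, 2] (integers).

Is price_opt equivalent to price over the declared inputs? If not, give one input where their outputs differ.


Differences: comparison usage differs; boolean connective usage differs — yet all 42 inputs agree.
verdict: equivalent


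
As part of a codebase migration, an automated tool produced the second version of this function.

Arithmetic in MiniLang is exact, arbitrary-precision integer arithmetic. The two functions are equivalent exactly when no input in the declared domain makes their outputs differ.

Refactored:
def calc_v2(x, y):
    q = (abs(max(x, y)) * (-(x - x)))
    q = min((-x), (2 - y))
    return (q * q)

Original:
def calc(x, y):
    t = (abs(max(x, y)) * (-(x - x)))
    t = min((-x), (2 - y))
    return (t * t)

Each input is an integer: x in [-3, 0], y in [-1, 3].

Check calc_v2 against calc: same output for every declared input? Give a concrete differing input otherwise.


Reading the diff, among the changes: local variable names differ.
Spot check at x=0, y=1 — calc: t=0, then t=0, then returns 0. calc_v2: q=0, then q=0, then returns 0. Both give 0.
Checked all 20 inputs in the declared domain: the outputs agree on every one.
verdict: equivalent


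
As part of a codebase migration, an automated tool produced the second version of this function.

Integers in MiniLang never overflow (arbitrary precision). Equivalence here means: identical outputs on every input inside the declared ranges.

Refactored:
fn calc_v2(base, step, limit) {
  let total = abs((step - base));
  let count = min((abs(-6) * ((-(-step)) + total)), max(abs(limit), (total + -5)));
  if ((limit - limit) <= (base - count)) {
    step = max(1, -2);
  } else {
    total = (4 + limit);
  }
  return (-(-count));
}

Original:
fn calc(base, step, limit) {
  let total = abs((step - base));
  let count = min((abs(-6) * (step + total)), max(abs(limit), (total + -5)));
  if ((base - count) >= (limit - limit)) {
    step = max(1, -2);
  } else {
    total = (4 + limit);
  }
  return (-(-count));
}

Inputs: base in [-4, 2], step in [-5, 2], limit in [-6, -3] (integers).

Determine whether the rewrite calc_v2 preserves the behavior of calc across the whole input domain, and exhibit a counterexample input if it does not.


The two versions differ — the changes include comparison usage differs.
As a probe, take base=-3, step=-3, limit=-6: calc runs total=0, then count=-18, then ((base - count) >= (limit - limit)) is true, then step=1, then returns -18; calc_v2 runs total=0, then count=-18, then ((limit - limit) <= (base - count)) is true, then step=1, then returns -18; both end at -18.
Across all 224 domain points the two functions coincide.
verdict: equivalent


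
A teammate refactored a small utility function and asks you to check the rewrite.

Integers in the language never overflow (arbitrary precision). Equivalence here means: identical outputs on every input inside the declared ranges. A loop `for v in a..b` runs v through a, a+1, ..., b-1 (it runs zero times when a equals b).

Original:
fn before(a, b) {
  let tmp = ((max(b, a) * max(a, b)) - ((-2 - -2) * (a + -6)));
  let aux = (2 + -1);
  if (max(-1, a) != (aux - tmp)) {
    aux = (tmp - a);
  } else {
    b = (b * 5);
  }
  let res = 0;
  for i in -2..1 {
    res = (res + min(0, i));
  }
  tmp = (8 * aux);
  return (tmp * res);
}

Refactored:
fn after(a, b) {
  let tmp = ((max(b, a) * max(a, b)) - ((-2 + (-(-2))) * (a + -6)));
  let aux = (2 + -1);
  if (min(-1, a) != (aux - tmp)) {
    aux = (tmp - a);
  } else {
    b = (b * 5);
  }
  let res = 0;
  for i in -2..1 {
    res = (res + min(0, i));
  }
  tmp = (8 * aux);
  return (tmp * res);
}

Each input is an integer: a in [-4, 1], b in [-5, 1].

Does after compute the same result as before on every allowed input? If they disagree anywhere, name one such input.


Consider the input a=-3, b=-2.
before: tmp becomes 4; next aux becomes 1; next (max(-1, a) != (aux - tmp)) evaluates to true; next aux becomes 7; next res becomes 0; next at i=-2:; next res becomes -2; next at i=-1:; next res becomes -3; next at i=0:; next res becomes -3; next tmp becomes 56; next final value -168
after: tmp becomes 4; next aux becomes 1; next (min(-1, a) != (aux - tmp)) evaluates to false; next b becomes -10; next res becomes 0; next at i=-2:; next res becomes -2; next at i=-1:; next res becomes -3; next at i=0:; next res becomes -3; next tmp becomes 8; next final value -24
-168 against -24: the behavior changed.
verdict: not equivalent; witness: a=-3, b=-2


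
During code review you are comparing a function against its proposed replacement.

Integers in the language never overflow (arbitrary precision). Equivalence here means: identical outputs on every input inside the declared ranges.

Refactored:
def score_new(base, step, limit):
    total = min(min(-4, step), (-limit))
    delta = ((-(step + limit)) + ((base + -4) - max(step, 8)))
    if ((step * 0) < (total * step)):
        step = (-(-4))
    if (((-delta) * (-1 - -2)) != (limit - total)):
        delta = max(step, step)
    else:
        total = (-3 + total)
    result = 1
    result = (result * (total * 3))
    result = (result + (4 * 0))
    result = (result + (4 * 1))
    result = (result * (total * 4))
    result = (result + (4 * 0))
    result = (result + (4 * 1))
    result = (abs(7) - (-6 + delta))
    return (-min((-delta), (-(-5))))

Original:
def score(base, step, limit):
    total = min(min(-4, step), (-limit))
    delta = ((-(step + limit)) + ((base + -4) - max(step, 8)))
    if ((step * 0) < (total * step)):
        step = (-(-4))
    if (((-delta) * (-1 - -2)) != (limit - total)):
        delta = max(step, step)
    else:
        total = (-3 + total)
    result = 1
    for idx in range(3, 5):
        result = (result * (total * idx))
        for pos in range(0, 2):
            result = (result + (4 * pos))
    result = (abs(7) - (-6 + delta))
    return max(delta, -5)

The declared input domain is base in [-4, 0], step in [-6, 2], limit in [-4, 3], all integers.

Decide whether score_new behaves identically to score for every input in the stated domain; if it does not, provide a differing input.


This is a faithful refactor — constant usage differs; also arithmetic usage differs; also min/max/abs usage differs; also loop structure differs; also statement counts differ; also local variable names differ, but the computed results match everywhere.
Spot check at base=-4, step=-1, limit=3 — score: total = -4; delta = -18; ((step * 0) < (total * step)) -> true; step = 4; (((-delta) * (-1 - -2)) != (limit - total)) -> true; delta = 4; result = 1; [idx=3]; result = -12; [pos=0]; result = -12; [pos=1]; result = -8; [idx=4]; result = 128; [pos=0]; result = 128; [pos=1]; result = 132; result = 9; return 4. score_new: total = -4; delta = -18; ((step * 0) < (total * step)) -> true; step = 4; (((-delta) * (-1 - -2)) != (limit - total)) -> true; delta = 4; result = 1; result = -12; result = -12; result = -8; result = 128; result = 128; result = 132; result = 9; return 4. Both give 4.
Checked all 360 inputs in the declared domain: the outputs agree on every one.
verdict: equivalent


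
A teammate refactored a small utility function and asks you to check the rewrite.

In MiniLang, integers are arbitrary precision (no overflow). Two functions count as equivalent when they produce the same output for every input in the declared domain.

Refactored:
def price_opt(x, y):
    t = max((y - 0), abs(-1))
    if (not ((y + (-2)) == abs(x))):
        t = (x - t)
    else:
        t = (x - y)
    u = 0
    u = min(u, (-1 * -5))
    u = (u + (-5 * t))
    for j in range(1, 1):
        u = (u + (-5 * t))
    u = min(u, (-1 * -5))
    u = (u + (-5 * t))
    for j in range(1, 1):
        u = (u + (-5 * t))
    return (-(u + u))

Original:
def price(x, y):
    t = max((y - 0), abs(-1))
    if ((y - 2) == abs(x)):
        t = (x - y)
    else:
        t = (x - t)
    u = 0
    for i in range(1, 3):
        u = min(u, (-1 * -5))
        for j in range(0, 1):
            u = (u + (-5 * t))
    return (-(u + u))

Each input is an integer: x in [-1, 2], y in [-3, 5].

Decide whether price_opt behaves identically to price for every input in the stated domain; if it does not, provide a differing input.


The two versions differ — the changes include boolean connective usage differs; and loop structure differs; and constant usage differs; and min/max/abs usage differs; and local variable names differ; and statement counts differ; and arithmetic usage differs.
Tracing x=0, y=-2: price: t := 1 | ((y - 2) == abs(x)): false | t := -1 | u := 0 | iter i=1: | u := 0 | iter j=0: | u := 5 | iter i=2: | u := 5 | iter j=0: | u := 10 | result -20 | price_opt: t := 1 | (not ((y + (-2)) == abs(x))): true | t := -1 | u := 0 | u := 0 | u := 5 | loop over j: empty range | u := 5 | u := 10 | loop over j: empty range | result -20 — matching result -20.
An exhaustive pass over the 36 declared inputs shows identical outputs.
verdict: equivalent


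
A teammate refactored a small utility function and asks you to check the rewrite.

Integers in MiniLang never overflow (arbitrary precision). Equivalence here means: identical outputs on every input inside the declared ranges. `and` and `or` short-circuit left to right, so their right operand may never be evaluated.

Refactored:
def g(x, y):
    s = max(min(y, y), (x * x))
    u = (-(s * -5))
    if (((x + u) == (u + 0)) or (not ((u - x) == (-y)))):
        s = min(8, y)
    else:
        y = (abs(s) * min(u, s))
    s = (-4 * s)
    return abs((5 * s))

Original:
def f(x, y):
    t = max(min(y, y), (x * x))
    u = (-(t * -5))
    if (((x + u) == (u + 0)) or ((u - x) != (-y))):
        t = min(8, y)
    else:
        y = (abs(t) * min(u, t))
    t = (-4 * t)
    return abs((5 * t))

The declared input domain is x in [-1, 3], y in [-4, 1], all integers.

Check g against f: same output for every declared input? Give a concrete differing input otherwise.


Reading the diff, among the changes: local variable names differ; and boolean connective usage differs; and comparison usage differs.
Tracing x=0, y=-4: f: t = 0; u = 0; (((x + u) == (u + 0)) or ((u - x) != (-y))) -> true; t = -4; t = 16; return 80 | g: s = 0; u = 0; (((x + u) == (u + 0)) or (not ((u - x) == (-y)))) -> true; s = -4; s = 16; return 80 — matching result 80.
Every one of the 30 inputs gives matching results.
verdict: equivalent


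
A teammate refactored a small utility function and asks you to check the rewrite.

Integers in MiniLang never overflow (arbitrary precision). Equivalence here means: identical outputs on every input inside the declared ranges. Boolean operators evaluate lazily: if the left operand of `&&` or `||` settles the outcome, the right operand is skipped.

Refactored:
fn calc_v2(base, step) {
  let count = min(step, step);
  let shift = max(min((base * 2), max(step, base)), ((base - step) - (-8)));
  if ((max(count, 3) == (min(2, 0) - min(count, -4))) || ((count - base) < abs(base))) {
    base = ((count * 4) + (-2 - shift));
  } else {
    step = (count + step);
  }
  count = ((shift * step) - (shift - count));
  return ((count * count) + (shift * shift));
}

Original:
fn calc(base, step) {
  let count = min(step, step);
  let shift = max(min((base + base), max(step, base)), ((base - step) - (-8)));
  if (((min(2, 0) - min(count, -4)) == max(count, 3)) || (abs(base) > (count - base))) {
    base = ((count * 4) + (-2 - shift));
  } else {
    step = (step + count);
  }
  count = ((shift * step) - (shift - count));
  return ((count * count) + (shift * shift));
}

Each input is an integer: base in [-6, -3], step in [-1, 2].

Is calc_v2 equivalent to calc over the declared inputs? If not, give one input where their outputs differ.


Behavior is preserved: although constant usage differs, arithmetic usage differs, comparison usage differs, the outputs never diverge.
Spot check at base=-5, step=0 — calc: count becomes 0; next shift becomes 3; next (((min(2, 0) - min(count, -4)) == max(count, 3)) || (abs(base) > (count - base))) evaluates to false; next step becomes 0; next count becomes -3; next final value 18. calc_v2: count becomes 0; next shift becomes 3; next ((max(count, 3) == (min(2, 0) - min(count, -4))) || ((count - base) < abs(base))) evaluates to false; next step becomes 0; next count becomes -3; next final value 18. Both give 18.
Sweeping the whole domain (16 inputs) finds no disagreement.
verdict: equivalent


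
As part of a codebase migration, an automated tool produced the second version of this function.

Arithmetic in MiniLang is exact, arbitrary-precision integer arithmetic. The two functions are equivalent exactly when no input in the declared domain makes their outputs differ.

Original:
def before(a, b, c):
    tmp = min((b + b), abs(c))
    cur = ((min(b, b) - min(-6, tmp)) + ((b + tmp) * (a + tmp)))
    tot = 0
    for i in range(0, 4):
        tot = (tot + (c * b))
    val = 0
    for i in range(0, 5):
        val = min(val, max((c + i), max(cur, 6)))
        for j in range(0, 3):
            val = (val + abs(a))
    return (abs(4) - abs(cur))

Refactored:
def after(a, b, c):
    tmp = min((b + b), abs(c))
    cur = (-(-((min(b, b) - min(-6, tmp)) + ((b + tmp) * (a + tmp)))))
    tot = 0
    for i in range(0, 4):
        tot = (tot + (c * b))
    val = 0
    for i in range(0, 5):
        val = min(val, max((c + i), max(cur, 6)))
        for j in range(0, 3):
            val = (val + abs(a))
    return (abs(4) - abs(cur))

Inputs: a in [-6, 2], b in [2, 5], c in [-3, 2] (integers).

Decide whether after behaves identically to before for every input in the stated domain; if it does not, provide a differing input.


The two are interchangeable: same computation, different form, and every declared input agrees.
One worked example (a=2, b=2, c=0) — before: tmp=0, then cur=12, then tot=0, then (i=0), then tot=0, then (i=1), then tot=0, then (i=2), then tot=0, then (i=3), then tot=0, then val=0, then (i=0), then val=0, then (j=0), then val=2, then (j=1), then val=4, then (j=2), then val=6, then (i=1), then val=6, then (j=0), then val=8, then (j=1), then val=10, then (j=2), then val=12, then (i=2), then val=12, then (j=0), then val=14, then (j=1), then val=16, then (j=2), then val=18, then (i=3), then val=12, then (j=0), then val=14, then (j=1), then val=16, then (j=2), then val=18, then (i=4), then val=12, then (j=0), then val=14, then (j=1), then val=16, then (j=2), then val=18, then returns -8; after: tmp=0, then cur=12, then tot=0, then (i=0), then tot=0, then (i=1), then tot=0, then (i=2), then tot=0, then (i=3), then tot=0, then val=0, then (i=0), then val=0, then (j=0), then val=2, then (j=1), then val=4, then (j=2), then val=6, then (i=1), then val=6, then (j=0), then val=8, then (j=1), then val=10, then (j=2), then val=12, then (i=2), then val=12, then (j=0), then val=14, then (j=1), then val=16, then (j=2), then val=18, then (i=3), then val=12, then (j=0), then val=14, then (j=1), then val=16, then (j=2), then val=18, then (i=4), then val=12, then (j=0), then val=14, then (j=1), then val=16, then (j=2), then val=18, then returns -8; agreement on -8.
Across all 216 domain points the two functions coincide.
verdict: equivalent


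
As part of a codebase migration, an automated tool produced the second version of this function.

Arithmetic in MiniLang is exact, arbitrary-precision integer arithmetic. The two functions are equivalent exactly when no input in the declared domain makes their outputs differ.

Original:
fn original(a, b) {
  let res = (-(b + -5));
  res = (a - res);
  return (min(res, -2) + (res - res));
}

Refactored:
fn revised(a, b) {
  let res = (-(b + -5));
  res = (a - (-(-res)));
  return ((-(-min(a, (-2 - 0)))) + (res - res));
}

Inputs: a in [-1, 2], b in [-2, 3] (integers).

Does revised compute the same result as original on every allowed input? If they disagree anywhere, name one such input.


Take a=-1, b=-2.
original: res=7, then res=-8, then returns -8
revised: res=7, then res=-8, then returns -2
-8 and -2 differ, so these are not the same function on this domain.
verdict: not equivalent; witness: a=-1, b=-2


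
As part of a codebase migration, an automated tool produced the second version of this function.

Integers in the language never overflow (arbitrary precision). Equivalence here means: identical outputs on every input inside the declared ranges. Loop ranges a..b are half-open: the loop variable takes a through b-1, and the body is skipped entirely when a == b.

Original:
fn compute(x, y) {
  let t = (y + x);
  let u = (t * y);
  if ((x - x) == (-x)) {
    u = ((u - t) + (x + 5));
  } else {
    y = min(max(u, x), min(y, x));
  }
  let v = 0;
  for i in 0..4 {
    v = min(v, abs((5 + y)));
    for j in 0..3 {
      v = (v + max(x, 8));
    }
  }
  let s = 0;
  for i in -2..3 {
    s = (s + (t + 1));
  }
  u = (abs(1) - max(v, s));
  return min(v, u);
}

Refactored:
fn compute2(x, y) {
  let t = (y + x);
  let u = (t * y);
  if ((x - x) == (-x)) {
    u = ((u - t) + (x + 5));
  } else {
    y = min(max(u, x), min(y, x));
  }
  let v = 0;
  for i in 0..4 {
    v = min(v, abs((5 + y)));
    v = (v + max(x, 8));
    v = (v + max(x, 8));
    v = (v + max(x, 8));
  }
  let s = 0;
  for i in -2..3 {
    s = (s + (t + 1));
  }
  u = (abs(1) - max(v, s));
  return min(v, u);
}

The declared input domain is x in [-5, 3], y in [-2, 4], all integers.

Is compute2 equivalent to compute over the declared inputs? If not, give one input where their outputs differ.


Side by side, the visible changes include: arithmetic usage differs; and loop structure differs; and local variable names differ; and min/max/abs usage differs; and constant usage differs; and statement counts differ.
One worked example (x=1, y=-1) — compute: t becomes 0; next u becomes 0; next ((x - x) == (-x)) evaluates to false; next y becomes -1; next v becomes 0; next at i=0:; next v becomes 0; next at j=0:; next v becomes 8; next at j=1:; next v becomes 16; next at j=2:; next v becomes 24; next at i=1:; next v becomes 4; next at j=0:; next v becomes 12; next at j=1:; next v becomes 20; next at j=2:; next v becomes 28; next at i=2:; next v becomes 4; next at j=0:; next v becomes 12; next at j=1:; next v becomes 20; next at j=2:; next v becomes 28; next at i=3:; next v becomes 4; next at j=0:; next v becomes 12; next at j=1:; next v becomes 20; next at j=2:; next v becomes 28; next s becomes 0; next at i=-2:; next s becomes 1; next at i=-1:; next s becomes 2; next at i=0:; next s becomes 3; next at i=1:; next s becomes 4; next at i=2:; next s becomes 5; next u becomes -27; next final value -27; compute2: t becomes 0; next u becomes 0; next ((x - x) == (-x)) evaluates to false; next y becomes -1; next v becomes 0; next at i=0:; next v becomes 0; next v becomes 8; next v becomes 16; next v becomes 24; next at i=1:; next v becomes 4; next v becomes 12; next v becomes 20; next v becomes 28; next at i=2:; next v becomes 4; next v becomes 12; next v becomes 20; next v becomes 28; next at i=3:; next v becomes 4; next v becomes 12; next v becomes 20; next v becomes 28; next s becomes 0; next at i=-2:; next s becomes 1; next at i=-1:; next s becomes 2; next at i=0:; next s becomes 3; next at i=1:; next s becomes 4; next at i=2:; next s becomes 5; next u becomes -27; next final value -27; agreement on -27.
Sweeping the whole domain (63 inputs) finds no disagreement.
verdict: equivalent


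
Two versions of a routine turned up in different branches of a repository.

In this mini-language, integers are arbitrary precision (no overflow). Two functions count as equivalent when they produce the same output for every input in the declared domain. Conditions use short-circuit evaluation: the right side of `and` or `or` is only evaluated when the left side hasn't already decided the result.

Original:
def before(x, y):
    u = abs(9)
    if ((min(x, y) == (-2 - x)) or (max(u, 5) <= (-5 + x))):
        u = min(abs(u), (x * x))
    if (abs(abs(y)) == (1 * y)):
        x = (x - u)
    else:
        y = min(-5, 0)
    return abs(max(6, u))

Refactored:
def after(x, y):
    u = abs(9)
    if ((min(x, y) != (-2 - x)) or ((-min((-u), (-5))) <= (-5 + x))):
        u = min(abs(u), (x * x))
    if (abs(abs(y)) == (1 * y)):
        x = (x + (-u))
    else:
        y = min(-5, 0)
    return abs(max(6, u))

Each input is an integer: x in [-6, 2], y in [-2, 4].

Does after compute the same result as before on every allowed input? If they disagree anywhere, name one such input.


Not equivalent: x=-2, y=-2 separates them (9 vs 6).
before: u=9, then ((min(x, y) == (-2 - x)) or (max(u, 5) <= (-5 + x))) is false, then (abs(abs(y)) == (1 * y)) is false, then y=-5, then returns 9
after: u=9, then ((min(x, y) != (-2 - x)) or ((-min((-u), (-5))) <= (-5 + x))) is true, then u=4, then (abs(abs(y)) == (1 * y)) is false, then y=-5, then returns 6
verdict: not equivalent; witness: x=-2, y=-2


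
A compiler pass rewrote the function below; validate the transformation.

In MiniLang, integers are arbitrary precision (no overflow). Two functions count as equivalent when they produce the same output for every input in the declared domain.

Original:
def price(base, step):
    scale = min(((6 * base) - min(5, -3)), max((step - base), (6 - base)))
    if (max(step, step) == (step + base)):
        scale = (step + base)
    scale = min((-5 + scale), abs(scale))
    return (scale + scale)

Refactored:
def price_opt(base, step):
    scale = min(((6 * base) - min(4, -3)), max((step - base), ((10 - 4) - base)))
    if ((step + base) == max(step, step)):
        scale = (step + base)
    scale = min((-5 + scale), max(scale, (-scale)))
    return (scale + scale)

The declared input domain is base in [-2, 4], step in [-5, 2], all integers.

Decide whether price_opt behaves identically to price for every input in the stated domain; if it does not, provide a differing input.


Although `5` became `4`, no input in the stated domain can expose it; all 56 inputs agree.
verdict: equivalent


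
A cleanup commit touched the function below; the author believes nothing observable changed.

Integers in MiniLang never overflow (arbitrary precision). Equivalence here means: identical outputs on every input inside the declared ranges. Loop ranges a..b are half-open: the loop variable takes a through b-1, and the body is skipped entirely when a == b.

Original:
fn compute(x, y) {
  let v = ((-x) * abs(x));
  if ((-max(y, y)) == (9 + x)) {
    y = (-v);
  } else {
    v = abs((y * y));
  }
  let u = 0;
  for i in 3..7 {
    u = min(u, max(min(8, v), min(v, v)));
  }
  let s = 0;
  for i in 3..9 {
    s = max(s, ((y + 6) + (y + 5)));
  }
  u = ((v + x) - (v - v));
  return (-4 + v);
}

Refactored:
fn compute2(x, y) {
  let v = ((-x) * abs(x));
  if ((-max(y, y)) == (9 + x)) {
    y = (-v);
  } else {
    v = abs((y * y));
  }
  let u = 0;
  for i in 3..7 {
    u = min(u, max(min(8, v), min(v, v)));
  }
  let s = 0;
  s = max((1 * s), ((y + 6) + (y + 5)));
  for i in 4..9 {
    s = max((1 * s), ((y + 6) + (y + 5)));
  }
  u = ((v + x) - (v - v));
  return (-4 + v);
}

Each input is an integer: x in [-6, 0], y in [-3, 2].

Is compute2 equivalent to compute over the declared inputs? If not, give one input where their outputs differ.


The two are interchangeable: arithmetic usage differs; min/max/abs usage differs; constant usage differs; loop structure differs; statement counts differ, and every declared input agrees.
Spot check at x=-3, y=-1 — compute: v becomes 9; next ((-max(y, y)) == (9 + x)) evaluates to false; next v becomes 1; next u becomes 0; next at i=3:; next u becomes 0; next at i=4:; next u becomes 0; next at i=5:; next u becomes 0; next at i=6:; next u becomes 0; next s becomes 0; next at i=3:; next s becomes 9; next at i=4:; next s becomes 9; next at i=5:; next s becomes 9; next at i=6:; next s becomes 9; next at i=7:; next s becomes 9; next at i=8:; next s becomes 9; next u becomes -2; next final value -3. compute2: v becomes 9; next ((-max(y, y)) == (9 + x)) evaluates to false; next v becomes 1; next u becomes 0; next at i=3:; next u becomes 0; next at i=4:; next u becomes 0; next at i=5:; next u becomes 0; next at i=6:; next u becomes 0; next s becomes 0; next s becomes 9; next at i=4:; next s becomes 9; next at i=5:; next s becomes 9; next at i=6:; next s becomes 9; next at i=7:; next s becomes 9; next at i=8:; next s becomes 9; next u becomes -2; next final value -3. Both give -3.
Sweeping the whole domain (42 inputs) finds no disagreement.
verdict: equivalent


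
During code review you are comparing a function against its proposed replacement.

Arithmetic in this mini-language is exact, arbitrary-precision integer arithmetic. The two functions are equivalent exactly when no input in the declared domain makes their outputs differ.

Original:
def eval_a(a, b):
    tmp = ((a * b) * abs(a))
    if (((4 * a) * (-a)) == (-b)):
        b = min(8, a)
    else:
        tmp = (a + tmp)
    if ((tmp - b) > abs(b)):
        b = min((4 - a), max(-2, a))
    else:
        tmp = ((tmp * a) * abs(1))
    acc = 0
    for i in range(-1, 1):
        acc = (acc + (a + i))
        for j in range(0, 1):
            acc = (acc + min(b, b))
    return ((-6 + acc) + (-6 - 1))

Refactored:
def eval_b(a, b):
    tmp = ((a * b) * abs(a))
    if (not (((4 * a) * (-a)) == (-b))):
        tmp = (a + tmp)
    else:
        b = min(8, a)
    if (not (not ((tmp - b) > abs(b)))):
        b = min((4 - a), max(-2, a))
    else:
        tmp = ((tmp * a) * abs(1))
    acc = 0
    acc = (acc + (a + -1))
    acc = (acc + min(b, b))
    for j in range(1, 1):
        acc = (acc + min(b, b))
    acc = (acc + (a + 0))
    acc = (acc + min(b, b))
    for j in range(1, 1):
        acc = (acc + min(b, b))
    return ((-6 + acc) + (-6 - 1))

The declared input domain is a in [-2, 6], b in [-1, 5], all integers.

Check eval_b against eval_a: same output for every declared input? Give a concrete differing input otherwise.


Reading the diff, among the changes: local variable names differ, min/max/abs usage differs, arithmetic usage differs, boolean connective usage differs, constant usage differs, statement counts differ, loop structure differs.
As a probe, take a=4, b=4: eval_a runs tmp = 64; (((4 * a) * (-a)) == (-b)) -> false; tmp = 68; ((tmp - b) > abs(b)) -> true; b = 0; acc = 0; [i=-1]; acc = 3; [j=0]; acc = 3; [i=0]; acc = 7; [j=0]; acc = 7; return -6; eval_b runs tmp = 64; (not (((4 * a) * (-a)) == (-b))) -> true; tmp = 68; (not (not ((tmp - b) > abs(b)))) -> true; b = 0; acc = 0; acc = 3; acc = 3; the j loop: no iterations; acc = 7; acc = 7; the j loop: no iterations; return -6; both end at -6.
Checked all 63 inputs in the declared domain: the outputs agree on every one.
verdict: equivalent
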